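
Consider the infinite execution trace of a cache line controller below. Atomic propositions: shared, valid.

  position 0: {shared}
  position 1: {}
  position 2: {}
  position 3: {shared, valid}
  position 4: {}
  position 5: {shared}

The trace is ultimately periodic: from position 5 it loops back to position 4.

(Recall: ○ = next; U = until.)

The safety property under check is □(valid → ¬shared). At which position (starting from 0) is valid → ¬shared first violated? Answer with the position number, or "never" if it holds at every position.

3

Check valid → ¬shared at each position in order: 0 ✓, 1 ✓, 2 ✓.
At position 3 the labels are {shared, valid}, so valid → ¬shared is false there. This is the first violation.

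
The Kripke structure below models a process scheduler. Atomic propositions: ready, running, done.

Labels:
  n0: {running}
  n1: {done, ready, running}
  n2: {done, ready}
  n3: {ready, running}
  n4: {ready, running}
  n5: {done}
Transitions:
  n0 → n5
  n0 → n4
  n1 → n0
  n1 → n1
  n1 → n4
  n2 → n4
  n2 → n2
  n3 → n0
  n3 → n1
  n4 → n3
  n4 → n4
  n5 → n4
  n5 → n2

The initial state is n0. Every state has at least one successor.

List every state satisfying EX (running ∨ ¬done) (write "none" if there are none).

{n0, n1, n2, n3, n4, n5}

States satisfying running ∨ ¬done: {n0, n1, n3, n4}.
States satisfying EX (running ∨ ¬done): {n0, n1, n2, n3, n4, n5}.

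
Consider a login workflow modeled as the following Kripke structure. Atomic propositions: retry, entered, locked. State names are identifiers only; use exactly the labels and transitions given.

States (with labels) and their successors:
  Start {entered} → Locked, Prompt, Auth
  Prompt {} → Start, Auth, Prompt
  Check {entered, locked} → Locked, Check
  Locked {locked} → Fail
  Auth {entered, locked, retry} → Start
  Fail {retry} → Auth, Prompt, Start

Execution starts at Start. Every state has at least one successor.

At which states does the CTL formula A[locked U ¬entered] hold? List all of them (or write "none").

{Prompt, Locked, Fail}

States satisfying locked: {Check, Locked, Auth}.
States satisfying ¬entered: {Prompt, Locked, Fail}.
States satisfying A[locked U ¬entered]: {Prompt, Locked, Fail}.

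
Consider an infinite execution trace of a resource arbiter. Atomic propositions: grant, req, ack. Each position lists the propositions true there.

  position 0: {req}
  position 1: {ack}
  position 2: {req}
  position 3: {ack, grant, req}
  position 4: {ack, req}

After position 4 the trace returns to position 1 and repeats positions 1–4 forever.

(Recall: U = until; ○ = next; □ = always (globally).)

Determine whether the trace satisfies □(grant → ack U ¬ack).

grant → ack U ¬ack holds at every position 0..4, and those are all positions ever visited, so □(grant → ack U ¬ack) holds.
Positions where grant holds: 3.
Check ack U ¬ack at each: 3→ok.

Satisfied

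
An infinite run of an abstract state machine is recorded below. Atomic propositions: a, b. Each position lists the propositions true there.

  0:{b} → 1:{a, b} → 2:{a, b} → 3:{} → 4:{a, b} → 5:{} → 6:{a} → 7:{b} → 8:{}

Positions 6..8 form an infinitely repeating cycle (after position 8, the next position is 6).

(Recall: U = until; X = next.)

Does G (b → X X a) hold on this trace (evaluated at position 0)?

b → X X a must hold at every position from 0 onward. It fails at position 1, so G (b → X X a) is false.
Positions where b holds: 0, 1, 2, 4, 7.
Check X X a at each: 0→ok, 1→fails, 2→ok, 4→ok, 7→ok.

Violated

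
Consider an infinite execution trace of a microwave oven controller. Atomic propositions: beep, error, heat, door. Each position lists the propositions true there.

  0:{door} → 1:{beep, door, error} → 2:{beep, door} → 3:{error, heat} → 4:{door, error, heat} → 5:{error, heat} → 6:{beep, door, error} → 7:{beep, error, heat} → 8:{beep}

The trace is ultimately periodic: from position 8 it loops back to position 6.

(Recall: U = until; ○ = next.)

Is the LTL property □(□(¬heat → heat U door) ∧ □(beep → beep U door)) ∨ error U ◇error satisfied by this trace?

Yes

□(¬heat → heat U door) ∧ □(beep → beep U door) must hold at every position from 0 onward. It fails at position 0, so □(□(¬heat → heat U door) ∧ □(beep → beep U door)) is false.
Walking from position 0: ◇error first holds at position 0, and error holds at every earlier position along the way, so error U ◇error holds.
At position 0: □(□(¬heat → heat U door) ∧ □(beep → beep U door)) is false; error U ◇error is true; so □(□(¬heat → heat U door) ∧ □(beep → beep U door)) ∨ error U ◇error is true.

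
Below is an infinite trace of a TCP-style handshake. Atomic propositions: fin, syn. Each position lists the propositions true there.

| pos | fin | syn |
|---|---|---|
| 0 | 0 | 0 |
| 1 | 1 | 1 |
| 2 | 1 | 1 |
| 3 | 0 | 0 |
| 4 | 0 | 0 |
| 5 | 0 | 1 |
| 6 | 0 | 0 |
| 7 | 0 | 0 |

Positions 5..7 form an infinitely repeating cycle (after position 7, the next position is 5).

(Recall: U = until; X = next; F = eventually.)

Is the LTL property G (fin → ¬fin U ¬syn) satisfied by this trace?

No

fin → ¬fin U ¬syn must hold at every position from 0 onward. It fails at position 1, so G (fin → ¬fin U ¬syn) is false.
Positions where fin holds: 1, 2.
Check ¬fin U ¬syn at each: 1→fails, 2→fails.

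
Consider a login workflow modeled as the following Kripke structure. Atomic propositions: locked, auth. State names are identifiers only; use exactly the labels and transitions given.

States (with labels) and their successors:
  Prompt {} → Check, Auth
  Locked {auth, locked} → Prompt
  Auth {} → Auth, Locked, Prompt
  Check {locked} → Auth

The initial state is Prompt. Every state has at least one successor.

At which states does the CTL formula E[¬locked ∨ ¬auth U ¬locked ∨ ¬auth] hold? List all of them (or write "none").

{Prompt, Auth, Check}

States satisfying ¬locked ∨ ¬auth: {Prompt, Auth, Check}.
States satisfying E[¬locked ∨ ¬auth U ¬locked ∨ ¬auth]: {Prompt, Auth, Check}.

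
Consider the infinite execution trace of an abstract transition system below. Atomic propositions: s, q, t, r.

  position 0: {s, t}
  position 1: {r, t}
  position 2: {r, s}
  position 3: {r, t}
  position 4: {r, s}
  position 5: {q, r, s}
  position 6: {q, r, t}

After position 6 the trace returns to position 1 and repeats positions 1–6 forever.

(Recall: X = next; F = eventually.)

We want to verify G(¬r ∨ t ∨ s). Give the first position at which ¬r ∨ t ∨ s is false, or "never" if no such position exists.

¬r ∨ t ∨ s holds at every position 0..6, and those are all the positions the trace ever visits, so the invariant G(¬r ∨ t ∨ s) is never violated.

never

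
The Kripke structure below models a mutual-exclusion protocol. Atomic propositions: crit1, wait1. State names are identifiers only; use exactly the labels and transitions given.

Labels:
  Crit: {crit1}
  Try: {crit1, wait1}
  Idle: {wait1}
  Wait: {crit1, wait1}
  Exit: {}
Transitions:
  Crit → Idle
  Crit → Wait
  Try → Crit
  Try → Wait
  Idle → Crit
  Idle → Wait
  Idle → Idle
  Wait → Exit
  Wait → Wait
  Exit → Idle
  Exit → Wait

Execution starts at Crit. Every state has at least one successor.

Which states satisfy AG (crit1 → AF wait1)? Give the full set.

{Crit, Try, Idle, Wait, Exit}

States satisfying crit1 → AF wait1: {Crit, Try, Idle, Wait, Exit}.
States satisfying AG (crit1 → AF wait1): {Crit, Try, Idle, Wait, Exit}.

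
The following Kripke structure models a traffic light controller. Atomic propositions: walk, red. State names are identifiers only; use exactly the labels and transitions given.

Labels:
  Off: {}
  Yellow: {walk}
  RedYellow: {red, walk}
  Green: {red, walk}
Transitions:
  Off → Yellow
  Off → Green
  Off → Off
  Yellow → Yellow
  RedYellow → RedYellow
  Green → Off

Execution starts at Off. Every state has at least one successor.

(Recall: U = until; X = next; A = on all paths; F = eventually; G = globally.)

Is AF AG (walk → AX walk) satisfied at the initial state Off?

States satisfying AG (walk → AX walk): {Yellow, RedYellow}.
States satisfying AF AG (walk → AX walk): {Yellow, RedYellow}.
There is a path from Off along which AG (walk → AX walk) never holds.
Off ∉ Sat(AF AG (walk → AX walk)).

Does not hold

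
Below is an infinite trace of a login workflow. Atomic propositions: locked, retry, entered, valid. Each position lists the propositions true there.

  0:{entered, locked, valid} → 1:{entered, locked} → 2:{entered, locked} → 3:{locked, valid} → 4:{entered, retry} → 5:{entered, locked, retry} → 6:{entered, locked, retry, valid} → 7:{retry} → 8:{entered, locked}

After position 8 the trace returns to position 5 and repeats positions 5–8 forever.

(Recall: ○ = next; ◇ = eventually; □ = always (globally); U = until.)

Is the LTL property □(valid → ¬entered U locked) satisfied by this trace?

Yes

valid → ¬entered U locked holds at every position 0..8, and those are all positions ever visited, so □(valid → ¬entered U locked) holds.
Positions where valid holds: 0, 3, 6.
Check ¬entered U locked at each: 0→ok, 3→ok, 6→ok.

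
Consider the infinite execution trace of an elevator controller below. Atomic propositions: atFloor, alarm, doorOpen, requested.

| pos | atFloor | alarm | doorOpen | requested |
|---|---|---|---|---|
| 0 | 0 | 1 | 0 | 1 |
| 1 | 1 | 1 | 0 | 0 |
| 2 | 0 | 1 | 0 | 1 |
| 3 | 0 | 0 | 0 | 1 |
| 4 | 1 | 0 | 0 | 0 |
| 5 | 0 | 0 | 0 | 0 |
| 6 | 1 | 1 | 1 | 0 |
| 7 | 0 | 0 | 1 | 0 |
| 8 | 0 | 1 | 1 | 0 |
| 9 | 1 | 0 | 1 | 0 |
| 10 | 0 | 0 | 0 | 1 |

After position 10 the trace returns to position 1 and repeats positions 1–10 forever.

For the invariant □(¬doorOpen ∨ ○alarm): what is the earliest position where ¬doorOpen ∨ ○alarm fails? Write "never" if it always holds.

6

Check ¬doorOpen ∨ ○alarm at each position in order: 0 ✓, 1 ✓, 2 ✓, 3 ✓, 4 ✓, 5 ✓.
At position 6 the labels are {alarm, atFloor, doorOpen} and the next position 7 has {doorOpen}, so ¬doorOpen ∨ ○alarm is false there. This is the first violation.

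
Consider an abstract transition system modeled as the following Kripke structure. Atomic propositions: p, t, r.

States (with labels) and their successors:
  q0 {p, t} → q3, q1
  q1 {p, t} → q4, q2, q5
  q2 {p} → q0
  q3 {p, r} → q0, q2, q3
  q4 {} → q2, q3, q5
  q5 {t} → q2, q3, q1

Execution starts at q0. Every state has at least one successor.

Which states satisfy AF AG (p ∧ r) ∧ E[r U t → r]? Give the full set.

States satisfying AG (p ∧ r): ∅.
States satisfying AF AG (p ∧ r): ∅.
States satisfying r: {q3}.
States satisfying t → r: {q2, q3, q4}.
States satisfying E[r U t → r]: {q2, q3, q4}.
States satisfying AF AG (p ∧ r) ∧ E[r U t → r]: ∅.

none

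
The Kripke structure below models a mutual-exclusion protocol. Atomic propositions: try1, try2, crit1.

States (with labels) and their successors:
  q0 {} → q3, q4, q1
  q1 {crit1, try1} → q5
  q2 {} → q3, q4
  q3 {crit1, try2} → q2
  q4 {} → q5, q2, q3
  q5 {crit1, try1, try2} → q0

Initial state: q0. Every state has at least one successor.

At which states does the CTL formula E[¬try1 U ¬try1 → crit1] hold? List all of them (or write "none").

{q0, q1, q2, q3, q4, q5}

States satisfying ¬try1: {q0, q2, q3, q4}.
States satisfying ¬try1 → crit1: {q1, q3, q5}.
States satisfying E[¬try1 U ¬try1 → crit1]: {q0, q1, q2, q3, q4, q5}.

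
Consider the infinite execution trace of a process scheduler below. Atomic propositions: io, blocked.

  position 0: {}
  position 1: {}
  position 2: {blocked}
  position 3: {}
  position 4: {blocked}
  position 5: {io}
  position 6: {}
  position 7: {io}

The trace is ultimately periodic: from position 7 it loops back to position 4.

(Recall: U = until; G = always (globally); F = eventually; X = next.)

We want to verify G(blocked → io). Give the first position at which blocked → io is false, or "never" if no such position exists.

2

Check blocked → io at each position in order: 0 ✓, 1 ✓.
At position 2 the labels are {blocked}, so blocked → io is false there. This is the first violation.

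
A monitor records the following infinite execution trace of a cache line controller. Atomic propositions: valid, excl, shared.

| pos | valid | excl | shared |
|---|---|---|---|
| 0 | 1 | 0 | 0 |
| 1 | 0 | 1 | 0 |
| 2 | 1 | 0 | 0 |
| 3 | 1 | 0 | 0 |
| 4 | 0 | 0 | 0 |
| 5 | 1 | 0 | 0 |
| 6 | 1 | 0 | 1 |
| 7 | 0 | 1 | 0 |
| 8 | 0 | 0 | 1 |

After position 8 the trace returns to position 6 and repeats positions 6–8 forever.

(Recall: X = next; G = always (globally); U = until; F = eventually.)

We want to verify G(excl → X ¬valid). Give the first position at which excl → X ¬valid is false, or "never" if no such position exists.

1

Check excl → X ¬valid at each position in order: 0 ✓.
At position 1 the labels are {excl} and the next position 2 has {valid}, so excl → X ¬valid is false there. This is the first violation.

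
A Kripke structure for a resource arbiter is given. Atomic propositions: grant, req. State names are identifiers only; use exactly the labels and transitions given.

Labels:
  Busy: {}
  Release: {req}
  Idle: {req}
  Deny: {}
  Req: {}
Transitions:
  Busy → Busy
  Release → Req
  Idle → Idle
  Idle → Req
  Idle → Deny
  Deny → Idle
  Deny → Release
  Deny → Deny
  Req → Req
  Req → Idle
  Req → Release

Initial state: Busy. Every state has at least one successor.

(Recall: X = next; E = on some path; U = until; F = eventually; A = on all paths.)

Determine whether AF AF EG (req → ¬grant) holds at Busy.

Yes

States satisfying AF EG (req → ¬grant): {Busy, Release, Idle, Deny, Req}.
States satisfying AF AF EG (req → ¬grant): {Busy, Release, Idle, Deny, Req}.
Busy ∈ Sat(AF AF EG (req → ¬grant)).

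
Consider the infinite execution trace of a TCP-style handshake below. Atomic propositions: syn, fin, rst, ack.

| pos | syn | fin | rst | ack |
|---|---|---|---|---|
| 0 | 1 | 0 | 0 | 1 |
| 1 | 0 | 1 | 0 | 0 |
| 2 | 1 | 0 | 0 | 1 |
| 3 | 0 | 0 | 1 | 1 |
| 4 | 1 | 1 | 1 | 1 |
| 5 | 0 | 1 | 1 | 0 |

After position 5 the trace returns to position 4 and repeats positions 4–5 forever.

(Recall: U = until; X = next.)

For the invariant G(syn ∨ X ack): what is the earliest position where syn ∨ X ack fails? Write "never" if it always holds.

never

syn ∨ X ack holds at every position 0..5, and those are all the positions the trace ever visits, so the invariant G(syn ∨ X ack) is never violated.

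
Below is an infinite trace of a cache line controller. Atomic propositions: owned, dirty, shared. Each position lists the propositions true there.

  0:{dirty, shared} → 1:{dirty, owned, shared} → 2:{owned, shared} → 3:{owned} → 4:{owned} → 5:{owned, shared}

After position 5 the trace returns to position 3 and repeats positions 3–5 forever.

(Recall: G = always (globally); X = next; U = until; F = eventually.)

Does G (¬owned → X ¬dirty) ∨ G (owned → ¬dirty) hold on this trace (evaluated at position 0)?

¬owned → X ¬dirty must hold at every position from 0 onward. It fails at position 0, so G (¬owned → X ¬dirty) is false.
Positions where ¬owned holds: 0.
Check X ¬dirty at each: 0→fails.
owned → ¬dirty must hold at every position from 0 onward. It fails at position 1, so G (owned → ¬dirty) is false.
Positions where owned holds: 1, 2, 3, 4, 5.
Check ¬dirty at each: 1→fails, 2→ok, 3→ok, 4→ok, 5→ok.
At position 0: G (¬owned → X ¬dirty) is false; G (owned → ¬dirty) is false; so G (¬owned → X ¬dirty) ∨ G (owned → ¬dirty) is false.

Violated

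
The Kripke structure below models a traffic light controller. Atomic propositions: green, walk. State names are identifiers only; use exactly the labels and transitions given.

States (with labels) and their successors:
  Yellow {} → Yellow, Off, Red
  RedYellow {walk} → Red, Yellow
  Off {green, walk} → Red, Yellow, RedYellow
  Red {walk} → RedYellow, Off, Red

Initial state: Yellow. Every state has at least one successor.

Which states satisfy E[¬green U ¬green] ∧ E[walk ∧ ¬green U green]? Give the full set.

{RedYellow, Red}

States satisfying ¬green: {Yellow, RedYellow, Red}.
States satisfying E[¬green U ¬green]: {Yellow, RedYellow, Red}.
States satisfying walk ∧ ¬green: {RedYellow, Red}.
States satisfying green: {Off}.
States satisfying E[walk ∧ ¬green U green]: {RedYellow, Off, Red}.
States satisfying E[¬green U ¬green] ∧ E[walk ∧ ¬green U green]: {RedYellow, Red}.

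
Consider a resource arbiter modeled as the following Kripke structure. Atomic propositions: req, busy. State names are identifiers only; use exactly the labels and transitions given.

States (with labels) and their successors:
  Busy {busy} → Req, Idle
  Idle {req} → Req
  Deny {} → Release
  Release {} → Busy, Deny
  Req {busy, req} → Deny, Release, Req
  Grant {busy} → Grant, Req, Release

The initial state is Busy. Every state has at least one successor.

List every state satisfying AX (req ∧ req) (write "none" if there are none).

States satisfying req ∧ req: {Idle, Req}.
States satisfying AX (req ∧ req): {Busy, Idle}.

{Busy, Idle}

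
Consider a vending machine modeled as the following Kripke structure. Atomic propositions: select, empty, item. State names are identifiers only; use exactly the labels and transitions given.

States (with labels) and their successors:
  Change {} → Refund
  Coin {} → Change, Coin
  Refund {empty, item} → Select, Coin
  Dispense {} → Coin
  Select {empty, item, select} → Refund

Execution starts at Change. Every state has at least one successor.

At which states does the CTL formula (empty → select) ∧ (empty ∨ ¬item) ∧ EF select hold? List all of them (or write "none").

States satisfying empty → select: {Change, Coin, Dispense, Select}.
States satisfying ¬item: {Change, Coin, Dispense}.
States satisfying empty ∨ ¬item: {Change, Coin, Refund, Dispense, Select}.
States satisfying (empty → select) ∧ (empty ∨ ¬item): {Change, Coin, Dispense, Select}.
States satisfying select: {Select}.
States satisfying EF select: {Change, Coin, Refund, Dispense, Select}.
States satisfying (empty → select) ∧ (empty ∨ ¬item) ∧ EF select: {Change, Coin, Dispense, Select}.

{Change, Coin, Dispense, Select}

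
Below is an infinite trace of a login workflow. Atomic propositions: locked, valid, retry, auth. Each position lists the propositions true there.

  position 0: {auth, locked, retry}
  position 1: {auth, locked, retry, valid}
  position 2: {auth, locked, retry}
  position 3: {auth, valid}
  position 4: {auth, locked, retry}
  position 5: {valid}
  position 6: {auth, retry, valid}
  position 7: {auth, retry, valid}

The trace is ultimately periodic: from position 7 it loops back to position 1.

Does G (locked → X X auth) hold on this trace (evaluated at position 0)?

Satisfied

locked → X X auth holds at every position 0..7, and those are all positions ever visited, so G (locked → X X auth) holds.
Positions where locked holds: 0, 1, 2, 4.
Check X X auth at each: 0→ok, 1→ok, 2→ok, 4→ok.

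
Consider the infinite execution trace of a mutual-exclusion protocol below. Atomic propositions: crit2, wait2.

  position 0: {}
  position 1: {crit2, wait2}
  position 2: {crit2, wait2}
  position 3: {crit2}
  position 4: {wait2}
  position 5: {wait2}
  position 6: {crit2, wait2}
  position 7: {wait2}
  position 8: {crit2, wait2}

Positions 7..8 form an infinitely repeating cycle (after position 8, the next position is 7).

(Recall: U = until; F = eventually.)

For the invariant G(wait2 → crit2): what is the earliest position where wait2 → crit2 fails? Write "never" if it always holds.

Check wait2 → crit2 at each position in order: 0 ✓, 1 ✓, 2 ✓, 3 ✓.
At position 4 the labels are {wait2}, so wait2 → crit2 is false there. This is the first violation.

4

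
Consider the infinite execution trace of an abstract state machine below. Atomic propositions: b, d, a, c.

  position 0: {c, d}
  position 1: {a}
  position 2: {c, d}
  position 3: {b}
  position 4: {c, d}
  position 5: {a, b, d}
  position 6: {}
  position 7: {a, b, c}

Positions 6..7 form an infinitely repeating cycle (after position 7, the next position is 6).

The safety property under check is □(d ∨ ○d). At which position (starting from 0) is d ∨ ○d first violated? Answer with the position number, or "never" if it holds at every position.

Check d ∨ ○d at each position in order: 0 ✓, 1 ✓, 2 ✓, 3 ✓, 4 ✓, 5 ✓.
At position 6 the labels are {} and the next position 7 has {a, b, c}, so d ∨ ○d is false there. This is the first violation.

6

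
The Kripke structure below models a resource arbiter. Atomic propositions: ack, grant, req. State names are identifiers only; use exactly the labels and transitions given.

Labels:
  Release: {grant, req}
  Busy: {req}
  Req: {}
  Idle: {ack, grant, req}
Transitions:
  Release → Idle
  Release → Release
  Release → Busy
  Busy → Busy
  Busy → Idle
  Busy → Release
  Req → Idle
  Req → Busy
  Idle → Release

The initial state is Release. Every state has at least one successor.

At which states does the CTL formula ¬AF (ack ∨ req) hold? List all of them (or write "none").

none

States satisfying ack ∨ req: {Release, Busy, Idle}.
States satisfying AF (ack ∨ req): {Release, Busy, Req, Idle}.
States satisfying ¬AF (ack ∨ req): ∅.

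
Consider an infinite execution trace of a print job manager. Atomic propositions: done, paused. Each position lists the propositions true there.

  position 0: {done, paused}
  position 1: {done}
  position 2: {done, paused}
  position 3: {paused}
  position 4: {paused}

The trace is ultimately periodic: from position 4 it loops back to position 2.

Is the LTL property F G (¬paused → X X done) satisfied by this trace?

Holds

G (¬paused → X X done) holds at position 2, which is reachable from 0, so F G (¬paused → X X done) holds.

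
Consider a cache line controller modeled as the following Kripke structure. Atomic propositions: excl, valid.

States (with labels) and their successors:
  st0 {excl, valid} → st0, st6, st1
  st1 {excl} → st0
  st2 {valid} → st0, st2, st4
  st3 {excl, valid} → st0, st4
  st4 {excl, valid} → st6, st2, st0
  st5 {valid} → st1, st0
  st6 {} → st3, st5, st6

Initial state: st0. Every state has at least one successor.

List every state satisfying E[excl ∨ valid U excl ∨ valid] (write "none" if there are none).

{st0, st1, st2, st3, st4, st5}

States satisfying excl ∨ valid: {st0, st1, st2, st3, st4, st5}.
States satisfying E[excl ∨ valid U excl ∨ valid]: {st0, st1, st2, st3, st4, st5}.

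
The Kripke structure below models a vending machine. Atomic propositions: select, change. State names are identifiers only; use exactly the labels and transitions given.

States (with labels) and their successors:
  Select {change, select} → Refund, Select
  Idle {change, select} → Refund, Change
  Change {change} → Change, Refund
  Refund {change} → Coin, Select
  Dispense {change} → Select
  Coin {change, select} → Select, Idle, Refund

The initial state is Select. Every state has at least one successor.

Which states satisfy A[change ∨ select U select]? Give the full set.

{Select, Idle, Refund, Dispense, Coin}

States satisfying change ∨ select: {Select, Idle, Change, Refund, Dispense, Coin}.
States satisfying select: {Select, Idle, Coin}.
States satisfying A[change ∨ select U select]: {Select, Idle, Refund, Dispense, Coin}.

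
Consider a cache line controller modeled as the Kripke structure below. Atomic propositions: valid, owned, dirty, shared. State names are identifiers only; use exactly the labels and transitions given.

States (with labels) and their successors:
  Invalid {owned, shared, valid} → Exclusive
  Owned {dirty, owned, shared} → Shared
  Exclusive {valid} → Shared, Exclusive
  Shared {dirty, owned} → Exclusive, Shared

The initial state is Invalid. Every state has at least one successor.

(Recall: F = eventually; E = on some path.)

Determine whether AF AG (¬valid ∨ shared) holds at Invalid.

States satisfying AG (¬valid ∨ shared): ∅.
States satisfying AF AG (¬valid ∨ shared): ∅.
There is a path from Invalid along which AG (¬valid ∨ shared) never holds.
Invalid ∉ Sat(AF AG (¬valid ∨ shared)).

Does not hold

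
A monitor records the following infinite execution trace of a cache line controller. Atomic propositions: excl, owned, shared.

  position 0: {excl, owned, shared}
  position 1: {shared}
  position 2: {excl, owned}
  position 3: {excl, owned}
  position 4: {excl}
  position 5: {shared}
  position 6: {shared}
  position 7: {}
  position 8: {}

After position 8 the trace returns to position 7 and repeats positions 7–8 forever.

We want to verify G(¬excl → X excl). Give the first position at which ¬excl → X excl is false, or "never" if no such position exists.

Check ¬excl → X excl at each position in order: 0 ✓, 1 ✓, 2 ✓, 3 ✓, 4 ✓.
At position 5 the labels are {shared} and the next position 6 has {shared}, so ¬excl → X excl is false there. This is the first violation.

5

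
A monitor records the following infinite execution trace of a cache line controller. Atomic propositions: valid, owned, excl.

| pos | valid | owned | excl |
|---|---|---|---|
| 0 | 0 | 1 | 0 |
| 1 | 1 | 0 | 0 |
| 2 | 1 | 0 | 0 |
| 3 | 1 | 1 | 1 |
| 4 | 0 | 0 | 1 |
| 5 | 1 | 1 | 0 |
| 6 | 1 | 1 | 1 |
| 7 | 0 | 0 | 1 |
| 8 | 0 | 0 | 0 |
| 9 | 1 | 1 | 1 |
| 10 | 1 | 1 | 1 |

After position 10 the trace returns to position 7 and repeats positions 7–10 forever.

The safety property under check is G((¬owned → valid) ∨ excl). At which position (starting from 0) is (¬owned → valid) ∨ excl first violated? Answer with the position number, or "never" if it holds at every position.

Check (¬owned → valid) ∨ excl at each position in order: 0 ✓, 1 ✓, 2 ✓, 3 ✓, 4 ✓, 5 ✓, 6 ✓, 7 ✓.
At position 8 the labels are {}, so (¬owned → valid) ∨ excl is false there. This is the first violation.

8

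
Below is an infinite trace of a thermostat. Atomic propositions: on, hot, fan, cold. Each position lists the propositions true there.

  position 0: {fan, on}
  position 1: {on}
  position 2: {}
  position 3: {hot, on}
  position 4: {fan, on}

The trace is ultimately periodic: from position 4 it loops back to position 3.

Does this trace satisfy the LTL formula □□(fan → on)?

□(fan → on) holds at every position 0..4, and those are all positions ever visited, so □□(fan → on) holds.

Yes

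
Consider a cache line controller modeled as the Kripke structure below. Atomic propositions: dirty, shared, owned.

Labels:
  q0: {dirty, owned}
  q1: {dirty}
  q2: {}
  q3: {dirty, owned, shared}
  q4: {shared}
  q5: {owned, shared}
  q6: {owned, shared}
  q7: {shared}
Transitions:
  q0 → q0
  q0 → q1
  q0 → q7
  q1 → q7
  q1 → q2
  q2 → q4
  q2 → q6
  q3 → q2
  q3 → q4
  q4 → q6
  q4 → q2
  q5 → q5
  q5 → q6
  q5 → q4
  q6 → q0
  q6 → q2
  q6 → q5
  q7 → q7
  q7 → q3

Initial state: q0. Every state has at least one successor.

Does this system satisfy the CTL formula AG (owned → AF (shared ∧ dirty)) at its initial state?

No

States satisfying owned → AF (shared ∧ dirty): {q1, q2, q3, q4, q7}.
States satisfying AG (owned → AF (shared ∧ dirty)): ∅.
q0 is reachable from q0 and violates owned → AF (shared ∧ dirty), so AG fails at q0.
q0 ∉ Sat(AG (owned → AF (shared ∧ dirty))).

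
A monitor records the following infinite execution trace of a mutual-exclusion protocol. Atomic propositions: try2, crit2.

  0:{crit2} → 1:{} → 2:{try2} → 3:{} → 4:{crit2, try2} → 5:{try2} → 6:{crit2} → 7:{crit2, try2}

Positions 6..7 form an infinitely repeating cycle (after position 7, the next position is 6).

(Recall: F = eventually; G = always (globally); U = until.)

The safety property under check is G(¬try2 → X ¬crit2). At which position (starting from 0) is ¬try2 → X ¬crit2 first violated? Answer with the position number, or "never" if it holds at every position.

3

Check ¬try2 → X ¬crit2 at each position in order: 0 ✓, 1 ✓, 2 ✓.
At position 3 the labels are {} and the next position 4 has {crit2, try2}, so ¬try2 → X ¬crit2 is false there. This is the first violation.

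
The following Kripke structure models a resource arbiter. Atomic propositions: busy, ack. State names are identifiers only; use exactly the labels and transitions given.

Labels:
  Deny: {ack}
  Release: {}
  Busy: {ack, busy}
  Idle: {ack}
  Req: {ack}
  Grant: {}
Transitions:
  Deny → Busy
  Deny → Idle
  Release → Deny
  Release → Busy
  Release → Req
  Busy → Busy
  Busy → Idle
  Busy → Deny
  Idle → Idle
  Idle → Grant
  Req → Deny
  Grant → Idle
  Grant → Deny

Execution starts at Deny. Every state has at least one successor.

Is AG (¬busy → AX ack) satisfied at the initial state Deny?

States satisfying ¬busy → AX ack: {Deny, Release, Busy, Req, Grant}.
States satisfying AG (¬busy → AX ack): ∅.
Idle is reachable from Deny and violates ¬busy → AX ack, so AG fails at Deny.
Deny ∉ Sat(AG (¬busy → AX ack)).

No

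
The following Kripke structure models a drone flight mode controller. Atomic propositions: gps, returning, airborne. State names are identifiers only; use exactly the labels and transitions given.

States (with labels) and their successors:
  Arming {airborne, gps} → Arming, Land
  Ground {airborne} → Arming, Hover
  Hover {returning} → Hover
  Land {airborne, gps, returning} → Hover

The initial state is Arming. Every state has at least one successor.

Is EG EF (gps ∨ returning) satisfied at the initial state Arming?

States satisfying EF (gps ∨ returning): {Arming, Ground, Hover, Land}.
States satisfying EG EF (gps ∨ returning): {Arming, Ground, Hover, Land}.
Arming ∈ Sat(EG EF (gps ∨ returning)).

Satisfied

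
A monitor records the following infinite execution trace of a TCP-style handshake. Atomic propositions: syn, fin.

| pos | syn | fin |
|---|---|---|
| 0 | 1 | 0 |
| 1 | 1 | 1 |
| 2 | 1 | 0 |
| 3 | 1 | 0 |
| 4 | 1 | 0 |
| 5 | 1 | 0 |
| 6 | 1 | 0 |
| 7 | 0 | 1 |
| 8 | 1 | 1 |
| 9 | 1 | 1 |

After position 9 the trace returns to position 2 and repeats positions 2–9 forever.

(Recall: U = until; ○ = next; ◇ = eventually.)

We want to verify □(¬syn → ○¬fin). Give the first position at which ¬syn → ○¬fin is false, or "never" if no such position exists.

Check ¬syn → ○¬fin at each position in order: 0 ✓, 1 ✓, 2 ✓, 3 ✓, 4 ✓, 5 ✓, 6 ✓.
At position 7 the labels are {fin} and the next position 8 has {fin, syn}, so ¬syn → ○¬fin is false there. This is the first violation.

7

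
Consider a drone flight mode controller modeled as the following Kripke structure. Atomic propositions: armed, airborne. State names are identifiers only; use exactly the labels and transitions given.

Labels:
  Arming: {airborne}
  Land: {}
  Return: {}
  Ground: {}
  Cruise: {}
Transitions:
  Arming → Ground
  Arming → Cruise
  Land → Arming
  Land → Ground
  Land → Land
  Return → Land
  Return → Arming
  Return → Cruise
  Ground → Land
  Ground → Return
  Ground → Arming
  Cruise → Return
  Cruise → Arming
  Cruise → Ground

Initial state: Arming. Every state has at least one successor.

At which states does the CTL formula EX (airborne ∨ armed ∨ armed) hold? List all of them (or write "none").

States satisfying airborne ∨ armed ∨ armed: {Arming}.
States satisfying EX (airborne ∨ armed ∨ armed): {Land, Return, Ground, Cruise}.

{Land, Return, Ground, Cruise}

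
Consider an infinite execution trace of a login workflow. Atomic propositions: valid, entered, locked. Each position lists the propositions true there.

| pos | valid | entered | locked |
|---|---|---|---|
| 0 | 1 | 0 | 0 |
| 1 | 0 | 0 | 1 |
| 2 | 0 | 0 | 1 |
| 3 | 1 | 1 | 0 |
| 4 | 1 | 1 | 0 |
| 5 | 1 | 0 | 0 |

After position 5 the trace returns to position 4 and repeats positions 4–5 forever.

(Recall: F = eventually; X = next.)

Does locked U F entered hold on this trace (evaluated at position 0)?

Yes

Walking from position 0: F entered first holds at position 0, and locked holds at every earlier position along the way, so locked U F entered holds.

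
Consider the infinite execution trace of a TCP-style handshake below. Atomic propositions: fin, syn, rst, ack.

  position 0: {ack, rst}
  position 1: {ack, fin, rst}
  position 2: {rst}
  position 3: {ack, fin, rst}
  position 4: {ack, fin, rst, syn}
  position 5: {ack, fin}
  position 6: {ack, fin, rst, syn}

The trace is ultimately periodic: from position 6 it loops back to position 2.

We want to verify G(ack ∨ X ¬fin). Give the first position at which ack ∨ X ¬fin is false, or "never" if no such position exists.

2

Check ack ∨ X ¬fin at each position in order: 0 ✓, 1 ✓.
At position 2 the labels are {rst} and the next position 3 has {ack, fin, rst}, so ack ∨ X ¬fin is false there. This is the first violation.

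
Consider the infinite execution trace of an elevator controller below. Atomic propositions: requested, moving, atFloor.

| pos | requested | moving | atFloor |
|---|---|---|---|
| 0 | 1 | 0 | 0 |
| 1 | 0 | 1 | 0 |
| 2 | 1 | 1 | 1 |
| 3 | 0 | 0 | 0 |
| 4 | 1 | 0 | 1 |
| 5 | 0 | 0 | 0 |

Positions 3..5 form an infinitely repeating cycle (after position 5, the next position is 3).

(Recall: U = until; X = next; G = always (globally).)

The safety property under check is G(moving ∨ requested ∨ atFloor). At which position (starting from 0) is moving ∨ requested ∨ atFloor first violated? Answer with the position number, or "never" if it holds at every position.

Check moving ∨ requested ∨ atFloor at each position in order: 0 ✓, 1 ✓, 2 ✓.
At position 3 the labels are {}, so moving ∨ requested ∨ atFloor is false there. This is the first violation.

3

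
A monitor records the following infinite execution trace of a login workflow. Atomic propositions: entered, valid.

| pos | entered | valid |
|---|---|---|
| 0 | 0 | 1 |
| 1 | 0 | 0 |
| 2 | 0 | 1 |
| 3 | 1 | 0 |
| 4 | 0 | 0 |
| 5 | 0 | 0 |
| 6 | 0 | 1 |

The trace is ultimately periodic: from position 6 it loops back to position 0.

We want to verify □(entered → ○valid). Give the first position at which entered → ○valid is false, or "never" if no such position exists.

Check entered → ○valid at each position in order: 0 ✓, 1 ✓, 2 ✓.
At position 3 the labels are {entered} and the next position 4 has {}, so entered → ○valid is false there. This is the first violation.

3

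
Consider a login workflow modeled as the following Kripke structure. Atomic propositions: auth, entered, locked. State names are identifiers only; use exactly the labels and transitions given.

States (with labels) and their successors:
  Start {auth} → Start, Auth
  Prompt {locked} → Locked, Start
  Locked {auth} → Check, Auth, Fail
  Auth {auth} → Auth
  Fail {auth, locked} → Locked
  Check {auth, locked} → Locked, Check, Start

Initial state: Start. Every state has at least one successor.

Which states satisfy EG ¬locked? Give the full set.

{Start, Locked, Auth}

States satisfying ¬locked: {Start, Locked, Auth}.
States satisfying EG ¬locked: {Start, Locked, Auth}.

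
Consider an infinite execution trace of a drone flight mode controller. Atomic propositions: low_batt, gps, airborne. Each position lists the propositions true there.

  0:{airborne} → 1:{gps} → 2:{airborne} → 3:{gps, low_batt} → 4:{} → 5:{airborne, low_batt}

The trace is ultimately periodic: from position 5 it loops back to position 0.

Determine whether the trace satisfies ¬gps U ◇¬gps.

Walking from position 0: ◇¬gps first holds at position 0, and ¬gps holds at every earlier position along the way, so ¬gps U ◇¬gps holds.

Holds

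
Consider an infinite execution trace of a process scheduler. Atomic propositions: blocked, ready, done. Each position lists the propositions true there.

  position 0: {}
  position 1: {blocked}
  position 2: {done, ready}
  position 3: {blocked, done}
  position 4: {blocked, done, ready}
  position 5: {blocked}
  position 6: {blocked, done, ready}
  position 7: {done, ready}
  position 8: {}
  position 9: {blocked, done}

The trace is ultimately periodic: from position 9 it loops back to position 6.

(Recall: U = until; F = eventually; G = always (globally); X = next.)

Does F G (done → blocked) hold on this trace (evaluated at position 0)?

Violated

G (done → blocked) is false at every position 0..9, so it never becomes true and F G (done → blocked) fails.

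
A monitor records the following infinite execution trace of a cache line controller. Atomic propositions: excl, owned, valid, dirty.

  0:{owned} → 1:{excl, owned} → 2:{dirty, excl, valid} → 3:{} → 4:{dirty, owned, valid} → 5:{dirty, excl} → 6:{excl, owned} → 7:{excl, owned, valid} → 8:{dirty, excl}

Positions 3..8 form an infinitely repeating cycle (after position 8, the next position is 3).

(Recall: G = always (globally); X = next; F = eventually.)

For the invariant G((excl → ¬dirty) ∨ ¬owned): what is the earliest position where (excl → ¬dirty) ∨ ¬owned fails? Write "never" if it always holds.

never

(excl → ¬dirty) ∨ ¬owned holds at every position 0..8, and those are all the positions the trace ever visits, so the invariant G((excl → ¬dirty) ∨ ¬owned) is never violated.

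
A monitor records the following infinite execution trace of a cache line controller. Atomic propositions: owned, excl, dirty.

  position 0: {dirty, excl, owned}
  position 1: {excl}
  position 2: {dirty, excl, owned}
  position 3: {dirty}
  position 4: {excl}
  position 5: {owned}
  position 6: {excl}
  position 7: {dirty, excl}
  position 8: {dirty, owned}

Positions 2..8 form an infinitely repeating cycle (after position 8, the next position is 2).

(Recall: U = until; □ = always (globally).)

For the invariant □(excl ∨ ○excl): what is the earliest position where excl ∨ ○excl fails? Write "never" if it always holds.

excl ∨ ○excl holds at every position 0..8, and those are all the positions the trace ever visits, so the invariant □(excl ∨ ○excl) is never violated.

never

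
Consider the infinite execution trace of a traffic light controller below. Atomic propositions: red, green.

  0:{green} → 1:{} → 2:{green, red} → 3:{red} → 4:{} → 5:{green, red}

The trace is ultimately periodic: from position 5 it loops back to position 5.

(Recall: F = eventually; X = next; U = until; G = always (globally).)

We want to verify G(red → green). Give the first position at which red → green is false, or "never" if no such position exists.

3

Check red → green at each position in order: 0 ✓, 1 ✓, 2 ✓.
At position 3 the labels are {red}, so red → green is false there. This is the first violation.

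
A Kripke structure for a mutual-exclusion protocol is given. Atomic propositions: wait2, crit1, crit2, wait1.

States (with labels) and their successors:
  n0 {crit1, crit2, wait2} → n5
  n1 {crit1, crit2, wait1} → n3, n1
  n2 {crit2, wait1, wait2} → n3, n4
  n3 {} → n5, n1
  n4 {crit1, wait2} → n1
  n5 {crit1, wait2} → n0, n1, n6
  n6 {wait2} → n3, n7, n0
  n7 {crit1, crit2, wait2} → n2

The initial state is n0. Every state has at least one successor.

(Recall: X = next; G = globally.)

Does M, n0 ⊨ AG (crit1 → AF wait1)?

States satisfying crit1 → AF wait1: {n1, n2, n3, n4, n6, n7}.
States satisfying AG (crit1 → AF wait1): ∅.
n0 is reachable from n0 and violates crit1 → AF wait1, so AG fails at n0.
n0 ∉ Sat(AG (crit1 → AF wait1)).

No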